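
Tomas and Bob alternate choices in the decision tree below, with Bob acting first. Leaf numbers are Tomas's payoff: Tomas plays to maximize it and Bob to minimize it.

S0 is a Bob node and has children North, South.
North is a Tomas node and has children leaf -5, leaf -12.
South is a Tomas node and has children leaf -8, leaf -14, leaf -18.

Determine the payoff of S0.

-8

North (Tomas): max(-5, -12) = -5
South (Tomas): max(-8, -14, -18) = -8
S0 (Bob): min(-5, -8) = -8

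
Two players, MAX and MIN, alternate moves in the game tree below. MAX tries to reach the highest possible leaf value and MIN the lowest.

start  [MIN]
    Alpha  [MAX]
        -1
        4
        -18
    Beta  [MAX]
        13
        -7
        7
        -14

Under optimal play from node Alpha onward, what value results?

Alpha (MAX): max(-1, 4, -18) = 4

4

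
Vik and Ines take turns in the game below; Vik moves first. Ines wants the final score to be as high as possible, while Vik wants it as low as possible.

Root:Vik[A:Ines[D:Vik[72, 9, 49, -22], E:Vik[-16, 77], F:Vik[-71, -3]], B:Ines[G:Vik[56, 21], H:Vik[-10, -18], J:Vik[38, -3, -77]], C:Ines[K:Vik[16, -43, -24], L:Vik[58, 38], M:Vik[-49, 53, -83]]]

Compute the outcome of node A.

D (Vik): min(72, 9, 49, -22) = -22
E (Vik): min(-16, 77) = -16
F (Vik): min(-71, -3) = -71
A (Ines): max(-22, -16, -71) = -16

-16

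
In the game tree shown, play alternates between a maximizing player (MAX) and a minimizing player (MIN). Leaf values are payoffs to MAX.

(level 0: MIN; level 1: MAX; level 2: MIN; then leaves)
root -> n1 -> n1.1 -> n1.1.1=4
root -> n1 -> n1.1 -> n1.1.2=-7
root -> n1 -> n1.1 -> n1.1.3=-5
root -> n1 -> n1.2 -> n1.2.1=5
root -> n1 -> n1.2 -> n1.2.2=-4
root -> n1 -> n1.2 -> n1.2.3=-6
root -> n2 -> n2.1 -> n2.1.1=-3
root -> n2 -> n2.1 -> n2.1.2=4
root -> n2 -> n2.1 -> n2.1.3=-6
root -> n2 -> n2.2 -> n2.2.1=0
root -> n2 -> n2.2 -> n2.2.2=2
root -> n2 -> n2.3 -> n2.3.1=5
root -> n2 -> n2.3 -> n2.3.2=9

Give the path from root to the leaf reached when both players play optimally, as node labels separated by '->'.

n1.1 (MIN): min(4, -7, -5) = -7
n1.2 (MIN): min(5, -4, -6) = -6
n1 (MAX): max(-7, -6) = -6
n2.1 (MIN): min(-3, 4, -6) = -6
n2.2 (MIN): min(0, 2) = 0
n2.3 (MIN): min(5, 9) = 5
n2 (MAX): max(-6, 0, 5) = 5
root (MIN): min(-6, 5) = -6
At root, MIN picks n1 (lowest: -6).
At n1, MAX picks n1.2 (highest: -6).
At n1.2, MIN picks n1.2.3 (lowest: -6).
Terminal value -6.

root -> n1 -> n1.2 -> n1.2.3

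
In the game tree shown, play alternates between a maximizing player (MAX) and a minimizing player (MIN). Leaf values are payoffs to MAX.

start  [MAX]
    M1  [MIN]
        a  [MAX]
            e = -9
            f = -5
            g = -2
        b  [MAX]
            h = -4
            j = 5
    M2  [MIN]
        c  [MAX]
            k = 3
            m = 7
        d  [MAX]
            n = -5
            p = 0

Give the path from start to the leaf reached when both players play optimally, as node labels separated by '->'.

a (MAX): max(-9, -5, -2) = -2
b (MAX): max(-4, 5) = 5
M1 (MIN): min(-2, 5) = -2
c (MAX): max(3, 7) = 7
d (MAX): max(-5, 0) = 0
M2 (MIN): min(7, 0) = 0
start (MAX): max(-2, 0) = 0
At start, MAX picks M2 (highest: 0).
At M2, MIN picks d (lowest: 0).
At d, MAX picks p (highest: 0).
Terminal value 0.

start -> M2 -> d -> p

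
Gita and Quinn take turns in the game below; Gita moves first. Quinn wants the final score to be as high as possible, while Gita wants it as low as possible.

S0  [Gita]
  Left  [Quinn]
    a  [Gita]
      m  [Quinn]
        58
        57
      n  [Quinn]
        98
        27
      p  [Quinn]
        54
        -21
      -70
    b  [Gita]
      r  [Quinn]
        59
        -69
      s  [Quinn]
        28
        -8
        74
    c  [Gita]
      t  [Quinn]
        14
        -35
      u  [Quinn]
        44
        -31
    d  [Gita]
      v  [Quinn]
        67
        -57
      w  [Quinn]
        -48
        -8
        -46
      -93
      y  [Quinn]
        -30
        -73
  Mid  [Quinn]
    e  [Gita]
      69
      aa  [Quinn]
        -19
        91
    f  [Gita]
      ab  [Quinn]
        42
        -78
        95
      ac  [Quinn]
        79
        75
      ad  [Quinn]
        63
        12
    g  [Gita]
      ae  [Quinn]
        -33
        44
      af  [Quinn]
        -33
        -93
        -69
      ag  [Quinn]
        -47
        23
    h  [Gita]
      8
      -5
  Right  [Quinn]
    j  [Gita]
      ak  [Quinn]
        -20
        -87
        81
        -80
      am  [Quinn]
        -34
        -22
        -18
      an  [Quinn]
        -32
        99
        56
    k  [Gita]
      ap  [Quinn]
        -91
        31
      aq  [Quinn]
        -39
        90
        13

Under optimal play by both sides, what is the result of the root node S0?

31

m (Quinn): max(58, 57) = 58
n (Quinn): max(98, 27) = 98
p (Quinn): max(54, -21) = 54
a (Gita): min(58, 98, 54, -70) = -70
r (Quinn): max(59, -69) = 59
s (Quinn): max(28, -8, 74) = 74
b (Gita): min(59, 74) = 59
t (Quinn): max(14, -35) = 14
u (Quinn): max(44, -31) = 44
c (Gita): min(14, 44) = 14
v (Quinn): max(67, -57) = 67
w (Quinn): max(-48, -8, -46) = -8
y (Quinn): max(-30, -73) = -30
d (Gita): min(67, -8, -93, -30) = -93
Left (Quinn): max(-70, 59, 14, -93) = 59
aa (Quinn): max(-19, 91) = 91
e (Gita): min(69, 91) = 69
ab (Quinn): max(42, -78, 95) = 95
ac (Quinn): max(79, 75) = 79
ad (Quinn): max(63, 12) = 63
f (Gita): min(95, 79, 63) = 63
ae (Quinn): max(-33, 44) = 44
af (Quinn): max(-33, -93, -69) = -33
ag (Quinn): max(-47, 23) = 23
g (Gita): min(44, -33, 23) = -33
h (Gita): min(8, -5) = -5
Mid (Quinn): max(69, 63, -33, -5) = 69
ak (Quinn): max(-20, -87, 81, -80) = 81
am (Quinn): max(-34, -22, -18) = -18
an (Quinn): max(-32, 99, 56) = 99
j (Gita): min(81, -18, 99) = -18
ap (Quinn): max(-91, 31) = 31
aq (Quinn): max(-39, 90, 13) = 90
k (Gita): min(31, 90) = 31
Right (Quinn): max(-18, 31) = 31
S0 (Gita): min(59, 69, 31) = 31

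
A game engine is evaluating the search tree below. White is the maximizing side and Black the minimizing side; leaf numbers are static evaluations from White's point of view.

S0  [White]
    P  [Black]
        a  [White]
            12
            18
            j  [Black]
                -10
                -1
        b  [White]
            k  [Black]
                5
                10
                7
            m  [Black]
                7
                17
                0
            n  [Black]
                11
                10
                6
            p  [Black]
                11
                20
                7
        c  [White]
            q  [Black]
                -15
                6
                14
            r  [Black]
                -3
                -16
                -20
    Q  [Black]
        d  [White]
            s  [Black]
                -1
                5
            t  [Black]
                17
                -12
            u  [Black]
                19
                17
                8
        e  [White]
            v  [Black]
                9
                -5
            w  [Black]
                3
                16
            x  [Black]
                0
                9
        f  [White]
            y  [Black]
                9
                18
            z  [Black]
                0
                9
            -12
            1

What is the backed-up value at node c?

-15

q (Black): min(-15, 6, 14) = -15
r (Black): min(-3, -16, -20) = -20
c (White): max(-15, -20) = -15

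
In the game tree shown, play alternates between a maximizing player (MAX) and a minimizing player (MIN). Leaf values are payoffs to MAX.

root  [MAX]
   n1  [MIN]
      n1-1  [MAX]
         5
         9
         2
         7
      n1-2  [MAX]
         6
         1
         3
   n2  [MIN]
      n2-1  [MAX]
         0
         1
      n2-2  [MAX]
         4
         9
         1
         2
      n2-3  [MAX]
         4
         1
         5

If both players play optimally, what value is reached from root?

n1-1 (MAX): max(5, 9, 2, 7) = 9
n1-2 (MAX): max(6, 1, 3) = 6
n1 (MIN): min(9, 6) = 6
n2-1 (MAX): max(0, 1) = 1
n2-2 (MAX): max(4, 9, 1, 2) = 9
n2-3 (MAX): max(4, 1, 5) = 5
n2 (MIN): min(1, 9, 5) = 1
root (MAX): max(6, 1) = 6

6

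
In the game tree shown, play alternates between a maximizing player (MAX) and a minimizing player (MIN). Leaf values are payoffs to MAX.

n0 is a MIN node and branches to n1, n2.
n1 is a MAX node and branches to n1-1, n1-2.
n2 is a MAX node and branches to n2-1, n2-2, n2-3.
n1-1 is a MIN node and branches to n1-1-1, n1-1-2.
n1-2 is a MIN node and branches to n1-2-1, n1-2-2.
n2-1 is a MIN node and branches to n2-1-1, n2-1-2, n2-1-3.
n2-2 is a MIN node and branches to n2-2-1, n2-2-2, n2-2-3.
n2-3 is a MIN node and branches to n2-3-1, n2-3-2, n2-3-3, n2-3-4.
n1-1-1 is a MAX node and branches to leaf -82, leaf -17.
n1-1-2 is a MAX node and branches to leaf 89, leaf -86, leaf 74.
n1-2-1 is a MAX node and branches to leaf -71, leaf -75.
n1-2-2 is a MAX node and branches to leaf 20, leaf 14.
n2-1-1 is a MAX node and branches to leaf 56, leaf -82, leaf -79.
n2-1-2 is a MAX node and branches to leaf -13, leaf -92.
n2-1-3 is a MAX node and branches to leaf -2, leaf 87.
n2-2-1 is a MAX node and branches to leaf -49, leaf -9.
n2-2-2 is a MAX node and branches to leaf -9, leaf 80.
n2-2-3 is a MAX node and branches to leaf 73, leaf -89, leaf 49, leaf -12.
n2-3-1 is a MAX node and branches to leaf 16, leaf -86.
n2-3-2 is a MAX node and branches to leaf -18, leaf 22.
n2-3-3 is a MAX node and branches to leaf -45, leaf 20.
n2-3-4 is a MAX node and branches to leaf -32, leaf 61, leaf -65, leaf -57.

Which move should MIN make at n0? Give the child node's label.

n1-1-1 (MAX): max(-82, -17) = -17
n1-1-2 (MAX): max(89, -86, 74) = 89
n1-1 (MIN): min(-17, 89) = -17
n1-2-1 (MAX): max(-71, -75) = -71
n1-2-2 (MAX): max(20, 14) = 20
n1-2 (MIN): min(-71, 20) = -71
n1 (MAX): max(-17, -71) = -17
n2-1-1 (MAX): max(56, -82, -79) = 56
n2-1-2 (MAX): max(-13, -92) = -13
n2-1-3 (MAX): max(-2, 87) = 87
n2-1 (MIN): min(56, -13, 87) = -13
n2-2-1 (MAX): max(-49, -9) = -9
n2-2-2 (MAX): max(-9, 80) = 80
n2-2-3 (MAX): max(73, -89, 49, -12) = 73
n2-2 (MIN): min(-9, 80, 73) = -9
n2-3-1 (MAX): max(16, -86) = 16
n2-3-2 (MAX): max(-18, 22) = 22
n2-3-3 (MAX): max(-45, 20) = 20
n2-3-4 (MAX): max(-32, 61, -65, -57) = 61
n2-3 (MIN): min(16, 22, 20, 61) = 16
n2 (MAX): max(-13, -9, 16) = 16
n0 (MIN): min(-17, 16) = -17
MIN at n0 wants the lowest of {n1=-17, n2=16}, so chooses n1.

n1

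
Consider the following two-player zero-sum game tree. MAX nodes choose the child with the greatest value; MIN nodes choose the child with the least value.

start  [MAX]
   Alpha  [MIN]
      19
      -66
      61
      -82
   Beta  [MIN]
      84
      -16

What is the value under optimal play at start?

Alpha (MIN): min(19, -66, 61, -82) = -82
Beta (MIN): min(84, -16) = -16
start (MAX): max(-82, -16) = -16

-16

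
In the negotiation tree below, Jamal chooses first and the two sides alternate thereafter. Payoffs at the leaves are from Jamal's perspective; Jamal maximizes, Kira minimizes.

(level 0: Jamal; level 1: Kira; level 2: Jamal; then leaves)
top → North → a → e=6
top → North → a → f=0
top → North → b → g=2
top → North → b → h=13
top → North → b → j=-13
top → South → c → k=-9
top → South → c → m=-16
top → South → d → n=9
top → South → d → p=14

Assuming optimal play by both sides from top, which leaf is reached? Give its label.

e

a (Jamal): max(6, 0) = 6
b (Jamal): max(2, 13, -13) = 13
North (Kira): min(6, 13) = 6
c (Jamal): max(-9, -16) = -9
d (Jamal): max(9, 14) = 14
South (Kira): min(-9, 14) = -9
top (Jamal): max(6, -9) = 6
At top, Jamal picks North (highest: 6).
At North, Kira picks a (lowest: 6).
At a, Jamal picks e (highest: 6).
Terminal value 6.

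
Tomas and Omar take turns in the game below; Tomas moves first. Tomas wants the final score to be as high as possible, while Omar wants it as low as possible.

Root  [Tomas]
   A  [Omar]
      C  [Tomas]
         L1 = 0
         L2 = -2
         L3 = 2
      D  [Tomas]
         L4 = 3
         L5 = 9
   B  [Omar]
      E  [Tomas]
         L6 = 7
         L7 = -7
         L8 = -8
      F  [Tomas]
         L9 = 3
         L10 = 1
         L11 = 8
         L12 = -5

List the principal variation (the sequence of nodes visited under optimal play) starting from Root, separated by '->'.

C (Tomas): max(0, -2, 2) = 2
D (Tomas): max(3, 9) = 9
A (Omar): min(2, 9) = 2
E (Tomas): max(7, -7, -8) = 7
F (Tomas): max(3, 1, 8, -5) = 8
B (Omar): min(7, 8) = 7
Root (Tomas): max(2, 7) = 7
At Root, Tomas picks B (highest: 7).
At B, Omar picks E (lowest: 7).
At E, Tomas picks L6 (highest: 7).
Terminal value 7.

Root -> B -> E -> L6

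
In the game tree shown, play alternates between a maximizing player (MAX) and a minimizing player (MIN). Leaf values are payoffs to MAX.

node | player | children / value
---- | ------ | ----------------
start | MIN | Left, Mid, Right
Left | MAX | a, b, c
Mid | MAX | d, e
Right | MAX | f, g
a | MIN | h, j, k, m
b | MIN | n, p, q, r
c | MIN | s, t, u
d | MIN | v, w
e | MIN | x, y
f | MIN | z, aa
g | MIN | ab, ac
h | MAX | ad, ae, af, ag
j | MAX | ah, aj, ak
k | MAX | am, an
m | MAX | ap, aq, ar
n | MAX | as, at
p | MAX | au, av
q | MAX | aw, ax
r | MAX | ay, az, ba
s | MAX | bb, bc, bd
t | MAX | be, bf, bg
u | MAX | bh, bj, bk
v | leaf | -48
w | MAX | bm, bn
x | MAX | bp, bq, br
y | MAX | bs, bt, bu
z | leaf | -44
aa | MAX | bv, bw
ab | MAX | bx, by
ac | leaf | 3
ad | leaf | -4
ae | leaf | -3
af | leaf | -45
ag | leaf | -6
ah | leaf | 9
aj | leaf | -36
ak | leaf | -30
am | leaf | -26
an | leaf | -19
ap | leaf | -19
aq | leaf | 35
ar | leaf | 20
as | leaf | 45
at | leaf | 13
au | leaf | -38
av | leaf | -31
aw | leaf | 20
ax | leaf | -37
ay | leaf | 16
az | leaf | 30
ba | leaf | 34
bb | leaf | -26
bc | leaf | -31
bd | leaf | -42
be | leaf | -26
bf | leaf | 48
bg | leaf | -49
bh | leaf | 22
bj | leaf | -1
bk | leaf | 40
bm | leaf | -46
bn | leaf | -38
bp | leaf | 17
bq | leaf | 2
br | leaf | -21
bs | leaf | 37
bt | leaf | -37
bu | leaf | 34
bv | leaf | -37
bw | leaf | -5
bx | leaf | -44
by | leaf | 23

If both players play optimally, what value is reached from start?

h (MAX): max(-4, -3, -45, -6) = -3
j (MAX): max(9, -36, -30) = 9
k (MAX): max(-26, -19) = -19
m (MAX): max(-19, 35, 20) = 35
a (MIN): min(-3, 9, -19, 35) = -19
n (MAX): max(45, 13) = 45
p (MAX): max(-38, -31) = -31
q (MAX): max(20, -37) = 20
r (MAX): max(16, 30, 34) = 34
b (MIN): min(45, -31, 20, 34) = -31
s (MAX): max(-26, -31, -42) = -26
t (MAX): max(-26, 48, -49) = 48
u (MAX): max(22, -1, 40) = 40
c (MIN): min(-26, 48, 40) = -26
Left (MAX): max(-19, -31, -26) = -19
w (MAX): max(-46, -38) = -38
d (MIN): min(-48, -38) = -48
x (MAX): max(17, 2, -21) = 17
y (MAX): max(37, -37, 34) = 37
e (MIN): min(17, 37) = 17
Mid (MAX): max(-48, 17) = 17
aa (MAX): max(-37, -5) = -5
f (MIN): min(-44, -5) = -44
ab (MAX): max(-44, 23) = 23
g (MIN): min(23, 3) = 3
Right (MAX): max(-44, 3) = 3
start (MIN): min(-19, 17, 3) = -19

-19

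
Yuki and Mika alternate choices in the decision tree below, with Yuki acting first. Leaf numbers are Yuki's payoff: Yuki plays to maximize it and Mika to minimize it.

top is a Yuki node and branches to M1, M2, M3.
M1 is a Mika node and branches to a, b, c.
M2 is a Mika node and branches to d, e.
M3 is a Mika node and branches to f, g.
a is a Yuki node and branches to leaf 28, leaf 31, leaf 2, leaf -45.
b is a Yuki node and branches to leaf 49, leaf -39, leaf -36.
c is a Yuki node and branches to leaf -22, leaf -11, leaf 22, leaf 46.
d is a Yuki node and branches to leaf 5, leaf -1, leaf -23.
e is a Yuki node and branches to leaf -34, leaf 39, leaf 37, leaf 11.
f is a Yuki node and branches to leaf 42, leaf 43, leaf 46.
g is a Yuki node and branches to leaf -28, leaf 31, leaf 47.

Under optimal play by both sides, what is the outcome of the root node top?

a (Yuki): max(28, 31, 2, -45) = 31
b (Yuki): max(49, -39, -36) = 49
c (Yuki): max(-22, -11, 22, 46) = 46
M1 (Mika): min(31, 49, 46) = 31
d (Yuki): max(5, -1, -23) = 5
e (Yuki): max(-34, 39, 37, 11) = 39
M2 (Mika): min(5, 39) = 5
f (Yuki): max(42, 43, 46) = 46
g (Yuki): max(-28, 31, 47) = 47
M3 (Mika): min(46, 47) = 46
top (Yuki): max(31, 5, 46) = 46

46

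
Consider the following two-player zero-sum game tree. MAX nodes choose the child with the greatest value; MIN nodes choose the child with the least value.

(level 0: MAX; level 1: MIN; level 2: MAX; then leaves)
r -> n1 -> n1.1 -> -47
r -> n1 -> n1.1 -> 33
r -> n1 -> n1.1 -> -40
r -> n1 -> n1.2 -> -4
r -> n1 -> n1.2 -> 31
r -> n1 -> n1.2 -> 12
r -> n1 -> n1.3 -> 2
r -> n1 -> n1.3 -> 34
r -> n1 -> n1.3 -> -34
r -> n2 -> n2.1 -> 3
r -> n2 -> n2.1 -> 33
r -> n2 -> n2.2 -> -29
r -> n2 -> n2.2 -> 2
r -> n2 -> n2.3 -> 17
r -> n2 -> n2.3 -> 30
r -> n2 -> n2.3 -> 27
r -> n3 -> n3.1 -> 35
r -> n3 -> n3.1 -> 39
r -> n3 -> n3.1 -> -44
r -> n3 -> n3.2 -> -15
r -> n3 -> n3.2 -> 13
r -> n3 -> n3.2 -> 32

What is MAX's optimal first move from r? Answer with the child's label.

n1.1 (MAX): max(-47, 33, -40) = 33
n1.2 (MAX): max(-4, 31, 12) = 31
n1.3 (MAX): max(2, 34, -34) = 34
n1 (MIN): min(33, 31, 34) = 31
n2.1 (MAX): max(3, 33) = 33
n2.2 (MAX): max(-29, 2) = 2
n2.3 (MAX): max(17, 30, 27) = 30
n2 (MIN): min(33, 2, 30) = 2
n3.1 (MAX): max(35, 39, -44) = 39
n3.2 (MAX): max(-15, 13, 32) = 32
n3 (MIN): min(39, 32) = 32
r (MAX): max(31, 2, 32) = 32
MAX at r wants the highest of {n1=31, n2=2, n3=32}, so chooses n3.

n3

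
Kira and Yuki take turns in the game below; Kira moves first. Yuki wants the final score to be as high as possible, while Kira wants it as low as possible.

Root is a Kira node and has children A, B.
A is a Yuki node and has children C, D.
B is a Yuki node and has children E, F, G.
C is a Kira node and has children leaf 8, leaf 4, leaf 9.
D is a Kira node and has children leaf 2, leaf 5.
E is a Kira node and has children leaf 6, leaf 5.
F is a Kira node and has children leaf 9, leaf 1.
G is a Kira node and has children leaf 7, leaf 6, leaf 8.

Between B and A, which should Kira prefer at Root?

A

E (Kira): min(6, 5) = 5
F (Kira): min(9, 1) = 1
G (Kira): min(7, 6, 8) = 6
B (Yuki): max(5, 1, 6) = 6
C (Kira): min(8, 4, 9) = 4
D (Kira): min(2, 5) = 2
A (Yuki): max(4, 2) = 4
Kira prefers the lower value; B=6, A=4. A is better since 4 < 6.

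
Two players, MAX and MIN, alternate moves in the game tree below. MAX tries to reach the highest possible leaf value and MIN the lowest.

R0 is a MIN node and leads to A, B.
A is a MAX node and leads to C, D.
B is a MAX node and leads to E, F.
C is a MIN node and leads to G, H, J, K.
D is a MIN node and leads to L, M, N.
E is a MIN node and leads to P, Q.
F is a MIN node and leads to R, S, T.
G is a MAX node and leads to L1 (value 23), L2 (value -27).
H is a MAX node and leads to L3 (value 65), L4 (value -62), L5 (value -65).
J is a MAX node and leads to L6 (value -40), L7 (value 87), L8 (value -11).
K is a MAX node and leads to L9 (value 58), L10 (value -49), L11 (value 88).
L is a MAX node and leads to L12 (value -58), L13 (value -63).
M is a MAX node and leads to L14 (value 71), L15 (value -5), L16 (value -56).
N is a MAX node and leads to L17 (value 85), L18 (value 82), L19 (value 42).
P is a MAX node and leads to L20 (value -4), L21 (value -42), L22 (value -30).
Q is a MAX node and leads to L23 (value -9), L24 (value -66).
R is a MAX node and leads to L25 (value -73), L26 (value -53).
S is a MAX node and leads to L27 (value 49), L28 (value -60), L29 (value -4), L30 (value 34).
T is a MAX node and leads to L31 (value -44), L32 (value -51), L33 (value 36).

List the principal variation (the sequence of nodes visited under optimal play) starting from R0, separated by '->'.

R0 -> B -> E -> Q -> L23

G (MAX): max(23, -27) = 23
H (MAX): max(65, -62, -65) = 65
J (MAX): max(-40, 87, -11) = 87
K (MAX): max(58, -49, 88) = 88
C (MIN): min(23, 65, 87, 88) = 23
L (MAX): max(-58, -63) = -58
M (MAX): max(71, -5, -56) = 71
N (MAX): max(85, 82, 42) = 85
D (MIN): min(-58, 71, 85) = -58
A (MAX): max(23, -58) = 23
P (MAX): max(-4, -42, -30) = -4
Q (MAX): max(-9, -66) = -9
E (MIN): min(-4, -9) = -9
R (MAX): max(-73, -53) = -53
S (MAX): max(49, -60, -4, 34) = 49
T (MAX): max(-44, -51, 36) = 36
F (MIN): min(-53, 49, 36) = -53
B (MAX): max(-9, -53) = -9
R0 (MIN): min(23, -9) = -9
At R0, MIN picks B (lowest: -9).
At B, MAX picks E (highest: -9).
At E, MIN picks Q (lowest: -9).
At Q, MAX picks L23 (highest: -9).
Terminal value -9.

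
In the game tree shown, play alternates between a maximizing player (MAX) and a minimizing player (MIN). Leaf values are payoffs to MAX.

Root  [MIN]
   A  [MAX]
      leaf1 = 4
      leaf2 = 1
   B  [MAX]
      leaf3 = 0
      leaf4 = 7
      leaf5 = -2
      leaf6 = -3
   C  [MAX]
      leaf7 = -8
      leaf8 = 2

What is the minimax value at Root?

2

A (MAX): max(4, 1) = 4
B (MAX): max(0, 7, -2, -3) = 7
C (MAX): max(-8, 2) = 2
Root (MIN): min(4, 7, 2) = 2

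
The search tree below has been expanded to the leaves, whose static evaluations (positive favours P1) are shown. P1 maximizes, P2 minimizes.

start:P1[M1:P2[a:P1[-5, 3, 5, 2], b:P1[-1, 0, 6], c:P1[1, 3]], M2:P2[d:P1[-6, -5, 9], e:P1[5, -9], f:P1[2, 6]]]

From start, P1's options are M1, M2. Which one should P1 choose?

a (P1): max(-5, 3, 5, 2) = 5
b (P1): max(-1, 0, 6) = 6
c (P1): max(1, 3) = 3
M1 (P2): min(5, 6, 3) = 3
d (P1): max(-6, -5, 9) = 9
e (P1): max(5, -9) = 5
f (P1): max(2, 6) = 6
M2 (P2): min(9, 5, 6) = 5
start (P1): max(3, 5) = 5
P1 at start wants the highest of {M1=3, M2=5}, so chooses M2.

M2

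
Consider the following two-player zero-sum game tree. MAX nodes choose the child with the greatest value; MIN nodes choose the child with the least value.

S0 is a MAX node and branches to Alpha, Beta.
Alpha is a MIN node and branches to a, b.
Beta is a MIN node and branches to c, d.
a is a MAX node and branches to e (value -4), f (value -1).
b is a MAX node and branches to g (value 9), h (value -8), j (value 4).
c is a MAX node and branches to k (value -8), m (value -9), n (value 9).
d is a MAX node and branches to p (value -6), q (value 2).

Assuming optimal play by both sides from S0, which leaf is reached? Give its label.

q

a (MAX): max(-4, -1) = -1
b (MAX): max(9, -8, 4) = 9
Alpha (MIN): min(-1, 9) = -1
c (MAX): max(-8, -9, 9) = 9
d (MAX): max(-6, 2) = 2
Beta (MIN): min(9, 2) = 2
S0 (MAX): max(-1, 2) = 2
At S0, MAX picks Beta (highest: 2).
At Beta, MIN picks d (lowest: 2).
At d, MAX picks q (highest: 2).
Terminal value 2.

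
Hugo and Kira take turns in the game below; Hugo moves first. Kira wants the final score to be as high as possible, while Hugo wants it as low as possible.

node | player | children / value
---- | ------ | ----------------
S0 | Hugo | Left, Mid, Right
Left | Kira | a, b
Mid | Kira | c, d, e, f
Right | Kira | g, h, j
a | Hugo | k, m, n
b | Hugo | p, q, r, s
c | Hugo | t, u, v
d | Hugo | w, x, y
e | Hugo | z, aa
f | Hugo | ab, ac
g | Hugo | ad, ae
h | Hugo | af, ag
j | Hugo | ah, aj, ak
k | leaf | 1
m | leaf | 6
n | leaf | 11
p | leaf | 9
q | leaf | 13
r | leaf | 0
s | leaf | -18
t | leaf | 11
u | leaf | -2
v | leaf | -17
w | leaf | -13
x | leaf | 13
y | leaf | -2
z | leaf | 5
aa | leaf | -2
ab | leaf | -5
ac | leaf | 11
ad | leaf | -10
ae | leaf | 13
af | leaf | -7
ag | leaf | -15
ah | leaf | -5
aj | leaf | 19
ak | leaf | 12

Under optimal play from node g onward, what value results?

g (Hugo): min(-10, 13) = -10

-10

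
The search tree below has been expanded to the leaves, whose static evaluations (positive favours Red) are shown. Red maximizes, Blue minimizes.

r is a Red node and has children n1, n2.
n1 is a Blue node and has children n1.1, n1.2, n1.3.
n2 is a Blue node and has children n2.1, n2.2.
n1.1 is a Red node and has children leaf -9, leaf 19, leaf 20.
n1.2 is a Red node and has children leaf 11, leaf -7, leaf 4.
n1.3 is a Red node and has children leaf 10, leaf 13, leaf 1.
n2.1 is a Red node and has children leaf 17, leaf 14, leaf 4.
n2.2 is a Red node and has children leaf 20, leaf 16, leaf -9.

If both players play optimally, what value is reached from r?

17

n1.1 (Red): max(-9, 19, 20) = 20
n1.2 (Red): max(11, -7, 4) = 11
n1.3 (Red): max(10, 13, 1) = 13
n1 (Blue): min(20, 11, 13) = 11
n2.1 (Red): max(17, 14, 4) = 17
n2.2 (Red): max(20, 16, -9) = 20
n2 (Blue): min(17, 20) = 17
r (Red): max(11, 17) = 17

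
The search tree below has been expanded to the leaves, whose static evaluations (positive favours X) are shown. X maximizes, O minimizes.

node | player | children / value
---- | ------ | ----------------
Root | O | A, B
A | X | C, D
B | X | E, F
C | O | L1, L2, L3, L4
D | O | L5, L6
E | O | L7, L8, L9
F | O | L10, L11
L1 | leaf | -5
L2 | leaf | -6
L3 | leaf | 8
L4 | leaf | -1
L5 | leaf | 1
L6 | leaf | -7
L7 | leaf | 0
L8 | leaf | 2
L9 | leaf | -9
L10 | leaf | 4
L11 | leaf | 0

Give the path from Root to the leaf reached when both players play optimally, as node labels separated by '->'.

Root -> A -> C -> L2

C (O): min(-5, -6, 8, -1) = -6
D (O): min(1, -7) = -7
A (X): max(-6, -7) = -6
E (O): min(0, 2, -9) = -9
F (O): min(4, 0) = 0
B (X): max(-9, 0) = 0
Root (O): min(-6, 0) = -6
At Root, O picks A (lowest: -6).
At A, X picks C (highest: -6).
At C, O picks L2 (lowest: -6).
Terminal value -6.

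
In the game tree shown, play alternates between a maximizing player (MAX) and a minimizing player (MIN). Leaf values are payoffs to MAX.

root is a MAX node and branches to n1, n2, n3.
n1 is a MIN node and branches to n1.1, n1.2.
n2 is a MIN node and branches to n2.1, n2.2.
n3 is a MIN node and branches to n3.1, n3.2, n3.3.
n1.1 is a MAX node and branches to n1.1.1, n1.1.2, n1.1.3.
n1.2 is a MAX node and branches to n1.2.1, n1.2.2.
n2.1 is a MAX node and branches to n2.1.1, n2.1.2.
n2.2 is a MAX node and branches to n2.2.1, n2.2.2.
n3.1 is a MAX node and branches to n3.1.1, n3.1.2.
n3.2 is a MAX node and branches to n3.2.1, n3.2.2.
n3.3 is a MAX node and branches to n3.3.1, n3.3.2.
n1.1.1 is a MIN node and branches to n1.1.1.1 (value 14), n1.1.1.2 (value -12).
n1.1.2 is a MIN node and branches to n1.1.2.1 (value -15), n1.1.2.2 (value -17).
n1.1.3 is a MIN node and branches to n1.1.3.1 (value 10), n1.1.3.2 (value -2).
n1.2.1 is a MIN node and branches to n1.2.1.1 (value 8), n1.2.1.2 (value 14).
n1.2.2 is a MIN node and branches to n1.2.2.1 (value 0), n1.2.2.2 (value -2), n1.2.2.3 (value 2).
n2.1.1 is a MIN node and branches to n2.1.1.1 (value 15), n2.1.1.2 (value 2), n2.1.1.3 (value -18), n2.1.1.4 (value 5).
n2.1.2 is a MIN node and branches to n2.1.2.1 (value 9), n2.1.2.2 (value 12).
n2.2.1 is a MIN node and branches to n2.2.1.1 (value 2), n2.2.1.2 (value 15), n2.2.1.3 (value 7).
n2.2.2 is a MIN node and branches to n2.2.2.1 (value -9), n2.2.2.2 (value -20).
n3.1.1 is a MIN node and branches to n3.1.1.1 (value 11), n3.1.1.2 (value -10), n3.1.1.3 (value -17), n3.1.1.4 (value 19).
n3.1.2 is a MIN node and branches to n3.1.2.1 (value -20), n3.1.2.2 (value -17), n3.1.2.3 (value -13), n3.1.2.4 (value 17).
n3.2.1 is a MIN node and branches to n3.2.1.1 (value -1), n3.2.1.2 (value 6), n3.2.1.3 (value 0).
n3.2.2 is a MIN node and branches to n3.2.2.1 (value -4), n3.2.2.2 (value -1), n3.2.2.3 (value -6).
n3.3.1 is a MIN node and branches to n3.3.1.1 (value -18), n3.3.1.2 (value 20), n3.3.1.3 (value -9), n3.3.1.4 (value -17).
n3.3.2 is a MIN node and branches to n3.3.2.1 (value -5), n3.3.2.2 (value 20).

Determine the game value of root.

2

n1.1.1 (MIN): min(14, -12) = -12
n1.1.2 (MIN): min(-15, -17) = -17
n1.1.3 (MIN): min(10, -2) = -2
n1.1 (MAX): max(-12, -17, -2) = -2
n1.2.1 (MIN): min(8, 14) = 8
n1.2.2 (MIN): min(0, -2, 2) = -2
n1.2 (MAX): max(8, -2) = 8
n1 (MIN): min(-2, 8) = -2
n2.1.1 (MIN): min(15, 2, -18, 5) = -18
n2.1.2 (MIN): min(9, 12) = 9
n2.1 (MAX): max(-18, 9) = 9
n2.2.1 (MIN): min(2, 15, 7) = 2
n2.2.2 (MIN): min(-9, -20) = -20
n2.2 (MAX): max(2, -20) = 2
n2 (MIN): min(9, 2) = 2
n3.1.1 (MIN): min(11, -10, -17, 19) = -17
n3.1.2 (MIN): min(-20, -17, -13, 17) = -20
n3.1 (MAX): max(-17, -20) = -17
n3.2.1 (MIN): min(-1, 6, 0) = -1
n3.2.2 (MIN): min(-4, -1, -6) = -6
n3.2 (MAX): max(-1, -6) = -1
n3.3.1 (MIN): min(-18, 20, -9, -17) = -18
n3.3.2 (MIN): min(-5, 20) = -5
n3.3 (MAX): max(-18, -5) = -5
n3 (MIN): min(-17, -1, -5) = -17
root (MAX): max(-2, 2, -17) = 2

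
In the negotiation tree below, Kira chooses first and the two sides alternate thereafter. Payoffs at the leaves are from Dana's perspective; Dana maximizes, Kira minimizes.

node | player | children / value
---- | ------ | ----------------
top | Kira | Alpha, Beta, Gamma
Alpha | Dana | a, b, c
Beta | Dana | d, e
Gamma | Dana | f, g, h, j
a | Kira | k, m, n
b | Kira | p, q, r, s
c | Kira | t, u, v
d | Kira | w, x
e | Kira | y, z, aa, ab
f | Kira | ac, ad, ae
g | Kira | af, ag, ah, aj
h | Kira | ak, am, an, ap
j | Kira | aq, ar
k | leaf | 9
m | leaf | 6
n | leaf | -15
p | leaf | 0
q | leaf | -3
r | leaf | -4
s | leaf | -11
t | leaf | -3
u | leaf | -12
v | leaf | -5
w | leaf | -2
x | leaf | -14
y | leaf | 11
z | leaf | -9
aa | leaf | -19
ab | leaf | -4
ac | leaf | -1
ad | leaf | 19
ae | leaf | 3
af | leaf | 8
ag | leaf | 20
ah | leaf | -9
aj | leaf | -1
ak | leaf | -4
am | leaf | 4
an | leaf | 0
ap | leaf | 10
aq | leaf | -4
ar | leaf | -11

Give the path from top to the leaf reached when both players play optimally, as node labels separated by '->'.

top -> Beta -> d -> x

a (Kira): min(9, 6, -15) = -15
b (Kira): min(0, -3, -4, -11) = -11
c (Kira): min(-3, -12, -5) = -12
Alpha (Dana): max(-15, -11, -12) = -11
d (Kira): min(-2, -14) = -14
e (Kira): min(11, -9, -19, -4) = -19
Beta (Dana): max(-14, -19) = -14
f (Kira): min(-1, 19, 3) = -1
g (Kira): min(8, 20, -9, -1) = -9
h (Kira): min(-4, 4, 0, 10) = -4
j (Kira): min(-4, -11) = -11
Gamma (Dana): max(-1, -9, -4, -11) = -1
top (Kira): min(-11, -14, -1) = -14
At top, Kira picks Beta (lowest: -14).
At Beta, Dana picks d (highest: -14).
At d, Kira picks x (lowest: -14).
Terminal value -14.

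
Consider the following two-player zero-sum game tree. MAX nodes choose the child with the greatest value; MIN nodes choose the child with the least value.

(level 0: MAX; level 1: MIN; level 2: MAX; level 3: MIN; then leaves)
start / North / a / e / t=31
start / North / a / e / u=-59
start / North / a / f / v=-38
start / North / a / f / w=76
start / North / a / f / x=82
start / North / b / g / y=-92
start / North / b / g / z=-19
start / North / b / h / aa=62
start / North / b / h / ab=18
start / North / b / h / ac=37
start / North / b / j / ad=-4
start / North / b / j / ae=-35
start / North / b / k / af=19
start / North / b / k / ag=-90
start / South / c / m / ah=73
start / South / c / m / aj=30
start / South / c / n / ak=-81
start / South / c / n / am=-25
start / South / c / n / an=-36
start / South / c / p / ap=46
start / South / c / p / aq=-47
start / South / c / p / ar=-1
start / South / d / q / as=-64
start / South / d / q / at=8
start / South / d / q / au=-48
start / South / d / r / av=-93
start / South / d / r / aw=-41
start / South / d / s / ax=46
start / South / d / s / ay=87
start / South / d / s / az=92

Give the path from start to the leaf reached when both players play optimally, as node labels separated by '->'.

start -> South -> c -> m -> aj

e (MIN): min(31, -59) = -59
f (MIN): min(-38, 76, 82) = -38
a (MAX): max(-59, -38) = -38
g (MIN): min(-92, -19) = -92
h (MIN): min(62, 18, 37) = 18
j (MIN): min(-4, -35) = -35
k (MIN): min(19, -90) = -90
b (MAX): max(-92, 18, -35, -90) = 18
North (MIN): min(-38, 18) = -38
m (MIN): min(73, 30) = 30
n (MIN): min(-81, -25, -36) = -81
p (MIN): min(46, -47, -1) = -47
c (MAX): max(30, -81, -47) = 30
q (MIN): min(-64, 8, -48) = -64
r (MIN): min(-93, -41) = -93
s (MIN): min(46, 87, 92) = 46
d (MAX): max(-64, -93, 46) = 46
South (MIN): min(30, 46) = 30
start (MAX): max(-38, 30) = 30
At start, MAX picks South (highest: 30).
At South, MIN picks c (lowest: 30).
At c, MAX picks m (highest: 30).
At m, MIN picks aj (lowest: 30).
Terminal value 30.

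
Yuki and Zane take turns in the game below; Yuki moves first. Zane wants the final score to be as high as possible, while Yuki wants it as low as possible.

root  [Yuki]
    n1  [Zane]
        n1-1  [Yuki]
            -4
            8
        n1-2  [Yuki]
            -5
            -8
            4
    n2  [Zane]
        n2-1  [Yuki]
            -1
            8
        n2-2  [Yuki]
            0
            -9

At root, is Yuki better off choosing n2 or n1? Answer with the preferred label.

n1

n2-1 (Yuki): min(-1, 8) = -1
n2-2 (Yuki): min(0, -9) = -9
n2 (Zane): max(-1, -9) = -1
n1-1 (Yuki): min(-4, 8) = -4
n1-2 (Yuki): min(-5, -8, 4) = -8
n1 (Zane): max(-4, -8) = -4
Yuki prefers the lower value; n2=-1, n1=-4. n1 is better since -4 < -1.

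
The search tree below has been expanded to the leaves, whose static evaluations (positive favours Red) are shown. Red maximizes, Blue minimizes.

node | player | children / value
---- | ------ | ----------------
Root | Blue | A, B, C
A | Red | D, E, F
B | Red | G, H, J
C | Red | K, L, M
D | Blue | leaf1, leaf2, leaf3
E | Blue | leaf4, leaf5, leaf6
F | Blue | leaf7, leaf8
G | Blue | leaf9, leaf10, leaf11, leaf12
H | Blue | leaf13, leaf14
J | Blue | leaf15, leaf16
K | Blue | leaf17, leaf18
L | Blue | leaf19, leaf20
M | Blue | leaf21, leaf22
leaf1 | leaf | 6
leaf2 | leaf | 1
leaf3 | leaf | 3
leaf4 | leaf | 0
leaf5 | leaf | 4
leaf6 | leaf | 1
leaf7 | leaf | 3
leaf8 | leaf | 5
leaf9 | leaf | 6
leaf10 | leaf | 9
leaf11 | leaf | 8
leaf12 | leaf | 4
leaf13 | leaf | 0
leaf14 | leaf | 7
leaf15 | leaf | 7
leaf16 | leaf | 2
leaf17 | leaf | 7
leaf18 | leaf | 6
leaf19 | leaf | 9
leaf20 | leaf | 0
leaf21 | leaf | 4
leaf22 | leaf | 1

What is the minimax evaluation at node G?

4

G (Blue): min(6, 9, 8, 4) = 4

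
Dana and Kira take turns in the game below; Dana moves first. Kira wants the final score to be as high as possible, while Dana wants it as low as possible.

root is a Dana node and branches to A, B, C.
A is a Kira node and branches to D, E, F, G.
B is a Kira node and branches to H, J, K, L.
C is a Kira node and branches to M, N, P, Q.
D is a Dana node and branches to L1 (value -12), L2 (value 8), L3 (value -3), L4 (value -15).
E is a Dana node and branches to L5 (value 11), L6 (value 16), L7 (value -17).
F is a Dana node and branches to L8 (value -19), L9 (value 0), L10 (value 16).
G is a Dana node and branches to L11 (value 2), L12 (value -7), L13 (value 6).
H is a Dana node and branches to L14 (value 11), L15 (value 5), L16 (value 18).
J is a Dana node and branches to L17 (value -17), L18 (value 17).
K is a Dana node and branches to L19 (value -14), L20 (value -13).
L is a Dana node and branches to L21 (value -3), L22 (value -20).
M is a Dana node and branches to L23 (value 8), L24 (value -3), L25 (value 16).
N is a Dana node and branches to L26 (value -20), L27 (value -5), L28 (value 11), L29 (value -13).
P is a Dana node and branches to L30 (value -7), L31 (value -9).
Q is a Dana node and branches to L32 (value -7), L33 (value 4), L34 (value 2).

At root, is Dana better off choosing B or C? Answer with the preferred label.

H (Dana): min(11, 5, 18) = 5
J (Dana): min(-17, 17) = -17
K (Dana): min(-14, -13) = -14
L (Dana): min(-3, -20) = -20
B (Kira): max(5, -17, -14, -20) = 5
M (Dana): min(8, -3, 16) = -3
N (Dana): min(-20, -5, 11, -13) = -20
P (Dana): min(-7, -9) = -9
Q (Dana): min(-7, 4, 2) = -7
C (Kira): max(-3, -20, -9, -7) = -3
Dana prefers the lower value; B=5, C=-3. C is better since -3 < 5.

C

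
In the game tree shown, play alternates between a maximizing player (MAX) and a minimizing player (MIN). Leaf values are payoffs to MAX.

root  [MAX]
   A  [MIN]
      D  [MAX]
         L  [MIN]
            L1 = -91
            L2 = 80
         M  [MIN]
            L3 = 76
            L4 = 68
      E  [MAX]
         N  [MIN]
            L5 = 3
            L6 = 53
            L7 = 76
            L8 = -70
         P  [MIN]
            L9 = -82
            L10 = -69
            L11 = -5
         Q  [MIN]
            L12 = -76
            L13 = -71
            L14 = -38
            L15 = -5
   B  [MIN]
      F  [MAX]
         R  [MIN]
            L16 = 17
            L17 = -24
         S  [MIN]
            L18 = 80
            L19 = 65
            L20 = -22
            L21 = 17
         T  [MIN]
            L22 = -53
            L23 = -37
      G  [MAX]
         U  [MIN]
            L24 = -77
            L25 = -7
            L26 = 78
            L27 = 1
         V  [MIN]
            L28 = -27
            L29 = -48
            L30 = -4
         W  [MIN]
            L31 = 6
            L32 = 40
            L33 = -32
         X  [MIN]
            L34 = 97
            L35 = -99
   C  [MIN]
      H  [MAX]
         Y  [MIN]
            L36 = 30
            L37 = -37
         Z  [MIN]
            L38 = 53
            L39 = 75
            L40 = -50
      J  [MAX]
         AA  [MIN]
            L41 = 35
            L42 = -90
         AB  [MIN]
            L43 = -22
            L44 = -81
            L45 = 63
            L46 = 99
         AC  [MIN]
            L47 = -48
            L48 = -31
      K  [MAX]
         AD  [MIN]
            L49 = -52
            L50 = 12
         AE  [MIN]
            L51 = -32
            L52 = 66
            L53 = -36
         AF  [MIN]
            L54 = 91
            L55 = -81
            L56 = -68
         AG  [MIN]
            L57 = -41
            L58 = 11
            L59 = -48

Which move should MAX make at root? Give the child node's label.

B

L (MIN): min(-91, 80) = -91
M (MIN): min(76, 68) = 68
D (MAX): max(-91, 68) = 68
N (MIN): min(3, 53, 76, -70) = -70
P (MIN): min(-82, -69, -5) = -82
Q (MIN): min(-76, -71, -38, -5) = -76
E (MAX): max(-70, -82, -76) = -70
A (MIN): min(68, -70) = -70
R (MIN): min(17, -24) = -24
S (MIN): min(80, 65, -22, 17) = -22
T (MIN): min(-53, -37) = -53
F (MAX): max(-24, -22, -53) = -22
U (MIN): min(-77, -7, 78, 1) = -77
V (MIN): min(-27, -48, -4) = -48
W (MIN): min(6, 40, -32) = -32
X (MIN): min(97, -99) = -99
G (MAX): max(-77, -48, -32, -99) = -32
B (MIN): min(-22, -32) = -32
Y (MIN): min(30, -37) = -37
Z (MIN): min(53, 75, -50) = -50
H (MAX): max(-37, -50) = -37
AA (MIN): min(35, -90) = -90
AB (MIN): min(-22, -81, 63, 99) = -81
AC (MIN): min(-48, -31) = -48
J (MAX): max(-90, -81, -48) = -48
AD (MIN): min(-52, 12) = -52
AE (MIN): min(-32, 66, -36) = -36
AF (MIN): min(91, -81, -68) = -81
AG (MIN): min(-41, 11, -48) = -48
K (MAX): max(-52, -36, -81, -48) = -36
C (MIN): min(-37, -48, -36) = -48
root (MAX): max(-70, -32, -48) = -32
MAX at root wants the highest of {A=-70, B=-32, C=-48}, so chooses B.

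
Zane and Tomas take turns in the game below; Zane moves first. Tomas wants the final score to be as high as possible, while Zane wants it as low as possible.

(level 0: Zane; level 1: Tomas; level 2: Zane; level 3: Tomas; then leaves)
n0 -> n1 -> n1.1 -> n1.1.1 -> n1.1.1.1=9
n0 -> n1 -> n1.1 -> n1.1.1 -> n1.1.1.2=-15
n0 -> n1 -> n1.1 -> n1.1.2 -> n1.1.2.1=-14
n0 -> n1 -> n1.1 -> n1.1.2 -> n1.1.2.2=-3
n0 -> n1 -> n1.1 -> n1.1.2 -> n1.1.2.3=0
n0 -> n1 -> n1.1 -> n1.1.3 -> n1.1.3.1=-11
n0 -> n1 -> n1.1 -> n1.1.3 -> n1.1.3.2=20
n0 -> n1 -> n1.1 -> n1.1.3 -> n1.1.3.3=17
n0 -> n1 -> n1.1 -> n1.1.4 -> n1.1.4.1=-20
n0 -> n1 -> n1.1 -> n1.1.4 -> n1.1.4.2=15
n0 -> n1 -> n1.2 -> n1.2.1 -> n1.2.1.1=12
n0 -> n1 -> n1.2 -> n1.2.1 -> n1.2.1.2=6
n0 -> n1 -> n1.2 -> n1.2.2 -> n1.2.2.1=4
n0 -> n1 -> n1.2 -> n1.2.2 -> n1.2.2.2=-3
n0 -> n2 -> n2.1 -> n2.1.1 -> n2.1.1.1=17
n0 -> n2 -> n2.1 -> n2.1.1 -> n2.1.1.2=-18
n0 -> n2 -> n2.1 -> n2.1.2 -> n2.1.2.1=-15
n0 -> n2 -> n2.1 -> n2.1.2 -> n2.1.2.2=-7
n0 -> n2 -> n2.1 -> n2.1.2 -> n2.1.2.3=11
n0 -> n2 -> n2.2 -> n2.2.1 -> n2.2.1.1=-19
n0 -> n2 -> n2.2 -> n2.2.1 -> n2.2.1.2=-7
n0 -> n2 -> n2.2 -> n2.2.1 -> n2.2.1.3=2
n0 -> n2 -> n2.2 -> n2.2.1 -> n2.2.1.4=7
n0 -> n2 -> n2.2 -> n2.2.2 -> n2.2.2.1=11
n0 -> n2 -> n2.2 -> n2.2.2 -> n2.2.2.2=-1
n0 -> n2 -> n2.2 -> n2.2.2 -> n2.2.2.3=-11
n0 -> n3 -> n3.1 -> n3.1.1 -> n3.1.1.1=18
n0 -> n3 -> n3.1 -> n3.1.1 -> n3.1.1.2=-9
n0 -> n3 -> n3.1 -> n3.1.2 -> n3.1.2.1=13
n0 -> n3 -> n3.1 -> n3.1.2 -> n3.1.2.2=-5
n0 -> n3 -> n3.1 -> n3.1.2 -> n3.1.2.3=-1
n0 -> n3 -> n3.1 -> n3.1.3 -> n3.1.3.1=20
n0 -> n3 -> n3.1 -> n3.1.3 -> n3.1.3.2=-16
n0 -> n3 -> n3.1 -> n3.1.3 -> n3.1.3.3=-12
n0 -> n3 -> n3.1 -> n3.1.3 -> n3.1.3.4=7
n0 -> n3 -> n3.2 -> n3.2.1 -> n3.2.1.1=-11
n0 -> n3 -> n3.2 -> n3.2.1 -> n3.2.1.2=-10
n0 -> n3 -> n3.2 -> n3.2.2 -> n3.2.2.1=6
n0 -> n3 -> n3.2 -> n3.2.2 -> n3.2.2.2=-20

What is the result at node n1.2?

n1.2.1 (Tomas): max(12, 6) = 12
n1.2.2 (Tomas): max(4, -3) = 4
n1.2 (Zane): min(12, 4) = 4

4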